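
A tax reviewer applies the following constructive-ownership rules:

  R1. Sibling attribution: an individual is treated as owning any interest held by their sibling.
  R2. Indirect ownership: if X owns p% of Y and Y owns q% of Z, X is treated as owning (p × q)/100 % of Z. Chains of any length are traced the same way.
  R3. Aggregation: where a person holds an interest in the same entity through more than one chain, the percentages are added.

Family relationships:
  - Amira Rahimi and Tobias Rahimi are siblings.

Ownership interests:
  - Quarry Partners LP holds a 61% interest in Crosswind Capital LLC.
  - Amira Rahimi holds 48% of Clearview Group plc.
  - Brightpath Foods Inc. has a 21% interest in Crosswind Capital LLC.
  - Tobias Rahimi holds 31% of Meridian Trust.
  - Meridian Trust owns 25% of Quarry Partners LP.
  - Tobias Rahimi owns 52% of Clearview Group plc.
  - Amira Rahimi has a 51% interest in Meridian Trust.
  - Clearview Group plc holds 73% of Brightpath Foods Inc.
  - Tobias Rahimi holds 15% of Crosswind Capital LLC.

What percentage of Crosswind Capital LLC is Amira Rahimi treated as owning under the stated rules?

By sibling attribution (R1), Amira Rahimi is treated as also owning Tobias Rahimi's interest in Clearview Group plc, giving 48% + 52% = 100%.
By sibling attribution (R1), Amira Rahimi is treated as also owning Tobias Rahimi's interest in Meridian Trust, giving 51% + 31% = 82%.
By sibling attribution (R1), Amira Rahimi is treated as owning Tobias Rahimi's 15% interest in Crosswind Capital LLC.
Chain via Clearview Group plc → Brightpath Foods Inc. (R2): 100% × 73% × 21% = 15.33% of Crosswind Capital LLC.
Chain via Meridian Trust → Quarry Partners LP (R2): 82% × 25% × 61% = 12.505% of Crosswind Capital LLC.
Direct interest in Crosswind Capital LLC: 15%.
Aggregating (R3): 15.33% + 12.505% + 15% = 42.835%.

42.835%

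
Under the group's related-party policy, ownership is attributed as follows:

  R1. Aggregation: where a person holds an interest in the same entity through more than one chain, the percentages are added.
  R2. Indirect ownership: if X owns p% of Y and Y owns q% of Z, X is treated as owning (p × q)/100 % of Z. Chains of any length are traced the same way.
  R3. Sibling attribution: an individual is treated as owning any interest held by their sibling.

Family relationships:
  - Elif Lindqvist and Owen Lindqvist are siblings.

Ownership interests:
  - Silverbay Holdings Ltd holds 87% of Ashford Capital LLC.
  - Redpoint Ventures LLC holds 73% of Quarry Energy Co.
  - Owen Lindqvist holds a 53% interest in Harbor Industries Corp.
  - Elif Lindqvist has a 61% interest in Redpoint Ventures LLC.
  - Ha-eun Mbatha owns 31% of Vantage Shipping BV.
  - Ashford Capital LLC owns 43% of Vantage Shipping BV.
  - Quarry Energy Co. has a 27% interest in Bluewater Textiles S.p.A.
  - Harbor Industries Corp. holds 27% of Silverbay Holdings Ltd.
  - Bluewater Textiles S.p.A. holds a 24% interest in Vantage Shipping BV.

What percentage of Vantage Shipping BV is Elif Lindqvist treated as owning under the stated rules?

8.238915%

By sibling attribution (R3), Elif Lindqvist is treated as owning Owen Lindqvist's 53% interest in Harbor Industries Corp.
Chain via Redpoint Ventures LLC → Quarry Energy Co. → Bluewater Textiles S.p.A. (R2): 61% × 73% × 27% × 24% = 2.885544% of Vantage Shipping BV.
Chain via Harbor Industries Corp. → Silverbay Holdings Ltd → Ashford Capital LLC (R2): 53% × 27% × 87% × 43% = 5.353371% of Vantage Shipping BV.
Aggregating (R1): 2.885544% + 5.353371% = 8.238915%.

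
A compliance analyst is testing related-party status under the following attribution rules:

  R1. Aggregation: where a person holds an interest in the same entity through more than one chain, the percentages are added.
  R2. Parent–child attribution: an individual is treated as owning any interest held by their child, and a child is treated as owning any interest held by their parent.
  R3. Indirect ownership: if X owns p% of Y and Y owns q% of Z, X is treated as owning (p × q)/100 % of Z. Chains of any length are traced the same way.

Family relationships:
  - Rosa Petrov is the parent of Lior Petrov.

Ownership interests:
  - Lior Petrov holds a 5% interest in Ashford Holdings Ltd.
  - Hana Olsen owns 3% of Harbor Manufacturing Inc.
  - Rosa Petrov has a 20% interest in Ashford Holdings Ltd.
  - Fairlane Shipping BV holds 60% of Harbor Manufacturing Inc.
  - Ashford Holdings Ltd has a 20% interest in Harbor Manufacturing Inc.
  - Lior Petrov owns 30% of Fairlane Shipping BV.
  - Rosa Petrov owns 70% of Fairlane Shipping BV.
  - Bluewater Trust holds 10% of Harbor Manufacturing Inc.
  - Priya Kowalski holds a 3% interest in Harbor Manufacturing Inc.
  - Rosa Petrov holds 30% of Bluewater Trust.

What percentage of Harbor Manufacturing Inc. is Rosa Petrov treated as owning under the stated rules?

By parent–child attribution (R2), Rosa Petrov is treated as also owning Lior Petrov's interest in Fairlane Shipping BV, giving 70% + 30% = 100%.
By parent–child attribution (R2), Rosa Petrov is treated as also owning Lior Petrov's interest in Ashford Holdings Ltd, giving 20% + 5% = 25%.
Chain via Fairlane Shipping BV (R3): 100% × 60% = 60% of Harbor Manufacturing Inc.
Chain via Ashford Holdings Ltd (R3): 25% × 20% = 5% of Harbor Manufacturing Inc.
Chain via Bluewater Trust (R3): 30% × 10% = 3% of Harbor Manufacturing Inc.
Aggregating (R1): 60% + 5% + 3% = 68%.

68%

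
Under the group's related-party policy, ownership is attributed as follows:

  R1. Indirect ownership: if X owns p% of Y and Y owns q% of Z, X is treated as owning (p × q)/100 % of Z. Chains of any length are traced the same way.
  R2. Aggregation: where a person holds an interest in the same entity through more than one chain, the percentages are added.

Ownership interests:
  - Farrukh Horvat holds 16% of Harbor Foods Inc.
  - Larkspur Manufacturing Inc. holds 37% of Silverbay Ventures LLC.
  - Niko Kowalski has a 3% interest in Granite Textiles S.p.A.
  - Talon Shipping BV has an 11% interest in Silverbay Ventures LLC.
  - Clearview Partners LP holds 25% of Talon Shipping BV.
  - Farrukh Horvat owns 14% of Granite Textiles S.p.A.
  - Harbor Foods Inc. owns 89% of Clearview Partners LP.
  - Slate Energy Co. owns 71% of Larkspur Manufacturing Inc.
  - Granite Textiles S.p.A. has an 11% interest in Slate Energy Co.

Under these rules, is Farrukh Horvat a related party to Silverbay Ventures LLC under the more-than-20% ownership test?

Chain via Granite Textiles S.p.A. → Slate Energy Co. → Larkspur Manufacturing Inc. (R1): 14% × 11% × 71% × 37% = 0.404558% of Silverbay Ventures LLC.
Chain via Harbor Foods Inc. → Clearview Partners LP → Talon Shipping BV (R1): 16% × 89% × 25% × 11% = 0.3916% of Silverbay Ventures LLC.
Aggregating (R2): 0.404558% + 0.3916% = 0.796158%.
0.796158% does not exceed the 20% threshold, so Farrukh is not a related party to Silverbay Ventures LLC.

No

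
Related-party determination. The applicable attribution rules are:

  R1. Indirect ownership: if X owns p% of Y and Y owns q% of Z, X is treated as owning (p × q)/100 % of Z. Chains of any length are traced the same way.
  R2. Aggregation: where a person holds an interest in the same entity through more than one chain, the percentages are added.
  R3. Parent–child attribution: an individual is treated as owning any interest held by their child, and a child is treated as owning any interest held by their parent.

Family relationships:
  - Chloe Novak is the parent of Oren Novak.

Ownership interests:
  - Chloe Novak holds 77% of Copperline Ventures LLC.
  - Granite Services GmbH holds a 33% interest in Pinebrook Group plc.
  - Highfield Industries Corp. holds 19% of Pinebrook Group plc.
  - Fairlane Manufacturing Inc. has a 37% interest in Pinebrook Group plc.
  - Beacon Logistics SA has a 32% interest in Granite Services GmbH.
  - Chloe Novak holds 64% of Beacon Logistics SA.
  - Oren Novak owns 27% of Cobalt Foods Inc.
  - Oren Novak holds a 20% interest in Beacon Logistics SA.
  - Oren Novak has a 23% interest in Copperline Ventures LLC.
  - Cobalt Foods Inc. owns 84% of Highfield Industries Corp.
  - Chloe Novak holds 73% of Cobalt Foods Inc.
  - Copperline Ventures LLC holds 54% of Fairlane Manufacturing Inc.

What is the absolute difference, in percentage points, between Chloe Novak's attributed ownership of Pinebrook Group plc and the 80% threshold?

By parent–child attribution (R3), Chloe Novak is treated as also owning Oren Novak's interest in Copperline Ventures LLC, giving 77% + 23% = 100%.
By parent–child attribution (R3), Chloe Novak is treated as also owning Oren Novak's interest in Beacon Logistics SA, giving 64% + 20% = 84%.
By parent–child attribution (R3), Chloe Novak is treated as also owning Oren Novak's interest in Cobalt Foods Inc, giving 73% + 27% = 100%.
Chain via Copperline Ventures LLC → Fairlane Manufacturing Inc. (R1): 100% × 54% × 37% = 19.98% of Pinebrook Group plc.
Chain via Beacon Logistics SA → Granite Services GmbH (R1): 84% × 32% × 33% = 8.8704% of Pinebrook Group plc.
Chain via Cobalt Foods Inc. → Highfield Industries Corp. (R1): 100% × 84% × 19% = 15.96% of Pinebrook Group plc.
Aggregating (R2): 19.98% + 8.8704% + 15.96% = 44.8104%.
44.8104% falls short of the 80% threshold by 35.1896 percentage points.

35.1896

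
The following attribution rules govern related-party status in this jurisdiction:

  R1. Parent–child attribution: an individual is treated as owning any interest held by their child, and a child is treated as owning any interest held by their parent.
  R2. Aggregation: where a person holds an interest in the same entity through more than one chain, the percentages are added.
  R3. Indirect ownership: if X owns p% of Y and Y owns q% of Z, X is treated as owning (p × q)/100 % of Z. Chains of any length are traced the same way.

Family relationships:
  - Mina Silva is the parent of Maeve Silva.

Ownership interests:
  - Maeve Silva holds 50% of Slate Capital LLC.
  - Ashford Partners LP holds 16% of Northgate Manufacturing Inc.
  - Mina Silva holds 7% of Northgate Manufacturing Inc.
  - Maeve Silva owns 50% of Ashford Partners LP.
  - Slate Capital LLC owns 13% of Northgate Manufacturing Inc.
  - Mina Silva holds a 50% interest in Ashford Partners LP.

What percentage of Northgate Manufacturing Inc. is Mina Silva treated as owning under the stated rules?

By parent–child attribution (R1), Mina Silva is treated as also owning Maeve Silva's interest in Ashford Partners LP, giving 50% + 50% = 100%.
By parent–child attribution (R1), Mina Silva is treated as owning Maeve Silva's 50% interest in Slate Capital LLC.
Chain via Ashford Partners LP (R3): 100% × 16% = 16% of Northgate Manufacturing Inc.
Direct interest in Northgate Manufacturing Inc: 7%.
Chain via Slate Capital LLC (R3): 50% × 13% = 6.5% of Northgate Manufacturing Inc.
Aggregating (R2): 16% + 7% + 6.5% = 29.5%.

29.5%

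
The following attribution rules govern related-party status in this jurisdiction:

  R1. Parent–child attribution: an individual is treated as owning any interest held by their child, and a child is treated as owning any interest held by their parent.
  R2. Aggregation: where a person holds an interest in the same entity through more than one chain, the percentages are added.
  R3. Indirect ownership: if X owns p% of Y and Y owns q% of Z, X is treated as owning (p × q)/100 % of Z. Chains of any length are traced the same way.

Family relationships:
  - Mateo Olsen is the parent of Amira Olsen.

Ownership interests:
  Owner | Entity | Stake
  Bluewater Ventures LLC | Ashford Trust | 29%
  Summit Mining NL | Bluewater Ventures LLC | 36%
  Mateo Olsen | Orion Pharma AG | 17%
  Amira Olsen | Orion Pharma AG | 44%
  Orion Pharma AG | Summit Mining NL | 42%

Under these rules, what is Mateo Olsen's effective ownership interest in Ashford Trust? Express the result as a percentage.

By parent–child attribution (R1), Mateo Olsen is treated as also owning Amira Olsen's interest in Orion Pharma AG, giving 17% + 44% = 61%.
Chain via Orion Pharma AG → Summit Mining NL → Bluewater Ventures LLC (R3): 61% × 42% × 36% × 29% = 2.674728% of Ashford Trust.

2.674728%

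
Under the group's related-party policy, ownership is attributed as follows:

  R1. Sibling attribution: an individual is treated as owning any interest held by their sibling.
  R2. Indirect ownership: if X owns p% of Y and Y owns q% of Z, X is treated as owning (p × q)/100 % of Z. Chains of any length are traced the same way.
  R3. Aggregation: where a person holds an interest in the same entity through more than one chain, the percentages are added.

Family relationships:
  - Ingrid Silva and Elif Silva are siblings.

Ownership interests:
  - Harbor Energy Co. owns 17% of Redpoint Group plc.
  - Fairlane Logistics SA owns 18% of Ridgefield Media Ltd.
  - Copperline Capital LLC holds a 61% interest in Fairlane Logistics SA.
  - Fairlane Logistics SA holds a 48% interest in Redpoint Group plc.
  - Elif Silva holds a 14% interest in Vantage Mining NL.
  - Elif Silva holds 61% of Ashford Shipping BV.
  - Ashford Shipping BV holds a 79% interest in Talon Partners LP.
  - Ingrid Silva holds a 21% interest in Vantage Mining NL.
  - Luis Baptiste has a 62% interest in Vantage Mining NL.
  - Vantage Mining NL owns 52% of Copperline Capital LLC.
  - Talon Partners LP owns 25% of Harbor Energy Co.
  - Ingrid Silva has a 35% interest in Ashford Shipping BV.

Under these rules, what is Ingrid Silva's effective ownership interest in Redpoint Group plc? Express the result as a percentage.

By sibling attribution (R1), Ingrid Silva is treated as also owning Elif Silva's interest in Vantage Mining NL, giving 21% + 14% = 35%.
By sibling attribution (R1), Ingrid Silva is treated as also owning Elif Silva's interest in Ashford Shipping BV, giving 35% + 61% = 96%.
Chain via Vantage Mining NL → Copperline Capital LLC → Fairlane Logistics SA (R2): 35% × 52% × 61% × 48% = 5.32896% of Redpoint Group plc.
Chain via Ashford Shipping BV → Talon Partners LP → Harbor Energy Co. (R2): 96% × 79% × 25% × 17% = 3.2232% of Redpoint Group plc.
Aggregating (R3): 5.32896% + 3.2232% = 8.55216%.

8.55216%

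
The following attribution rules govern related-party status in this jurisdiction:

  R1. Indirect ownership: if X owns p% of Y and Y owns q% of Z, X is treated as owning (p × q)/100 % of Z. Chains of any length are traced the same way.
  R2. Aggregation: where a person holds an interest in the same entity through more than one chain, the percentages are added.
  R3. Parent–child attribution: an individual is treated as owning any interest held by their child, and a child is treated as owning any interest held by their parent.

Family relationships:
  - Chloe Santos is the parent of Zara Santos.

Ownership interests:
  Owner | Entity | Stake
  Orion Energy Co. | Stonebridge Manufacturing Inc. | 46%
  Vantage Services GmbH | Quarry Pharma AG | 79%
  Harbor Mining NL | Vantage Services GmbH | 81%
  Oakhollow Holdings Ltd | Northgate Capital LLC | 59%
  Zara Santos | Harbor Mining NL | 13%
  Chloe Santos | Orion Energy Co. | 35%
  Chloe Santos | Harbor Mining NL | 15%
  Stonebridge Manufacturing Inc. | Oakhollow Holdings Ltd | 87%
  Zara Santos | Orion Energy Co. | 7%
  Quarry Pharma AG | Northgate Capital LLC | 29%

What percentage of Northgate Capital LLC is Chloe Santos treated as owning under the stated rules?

By parent–child attribution (R3), Chloe Santos is treated as also owning Zara Santos's interest in Harbor Mining NL, giving 15% + 13% = 28%.
By parent–child attribution (R3), Chloe Santos is treated as also owning Zara Santos's interest in Orion Energy Co, giving 35% + 7% = 42%.
Chain via Harbor Mining NL → Vantage Services GmbH → Quarry Pharma AG (R1): 28% × 81% × 79% × 29% = 5.195988% of Northgate Capital LLC.
Chain via Orion Energy Co. → Stonebridge Manufacturing Inc. → Oakhollow Holdings Ltd (R1): 42% × 46% × 87% × 59% = 9.916956% of Northgate Capital LLC.
Aggregating (R2): 5.195988% + 9.916956% = 15.112944%.

15.112944%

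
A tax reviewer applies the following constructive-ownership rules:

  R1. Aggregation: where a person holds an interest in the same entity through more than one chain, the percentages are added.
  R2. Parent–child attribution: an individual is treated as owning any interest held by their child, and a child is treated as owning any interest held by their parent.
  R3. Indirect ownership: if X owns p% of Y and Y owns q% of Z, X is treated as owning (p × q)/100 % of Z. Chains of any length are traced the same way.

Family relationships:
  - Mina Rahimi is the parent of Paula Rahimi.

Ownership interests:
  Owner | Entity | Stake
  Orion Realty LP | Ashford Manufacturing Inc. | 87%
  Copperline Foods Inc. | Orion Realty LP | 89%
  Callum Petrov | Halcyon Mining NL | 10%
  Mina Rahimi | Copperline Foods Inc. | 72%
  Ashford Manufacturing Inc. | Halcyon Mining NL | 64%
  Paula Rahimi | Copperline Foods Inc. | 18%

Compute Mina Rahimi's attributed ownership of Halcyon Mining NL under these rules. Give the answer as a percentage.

By parent–child attribution (R2), Mina Rahimi is treated as also owning Paula Rahimi's interest in Copperline Foods Inc, giving 72% + 18% = 90%.
Chain via Copperline Foods Inc. → Orion Realty LP → Ashford Manufacturing Inc. (R3): 90% × 89% × 87% × 64% = 44.59968% of Halcyon Mining NL.

44.59968%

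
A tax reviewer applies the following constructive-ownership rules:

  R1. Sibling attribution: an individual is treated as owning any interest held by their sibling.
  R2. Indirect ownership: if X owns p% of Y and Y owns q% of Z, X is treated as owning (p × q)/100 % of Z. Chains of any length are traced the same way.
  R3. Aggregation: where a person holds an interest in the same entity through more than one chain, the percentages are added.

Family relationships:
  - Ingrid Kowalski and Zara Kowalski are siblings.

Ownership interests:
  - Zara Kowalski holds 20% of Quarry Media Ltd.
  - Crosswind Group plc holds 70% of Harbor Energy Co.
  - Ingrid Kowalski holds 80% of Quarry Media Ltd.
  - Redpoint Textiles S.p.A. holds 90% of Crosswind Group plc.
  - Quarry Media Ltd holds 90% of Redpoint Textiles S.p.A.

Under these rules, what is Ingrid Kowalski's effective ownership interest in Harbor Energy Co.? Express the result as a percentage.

56.7%

By sibling attribution (R1), Ingrid Kowalski is treated as also owning Zara Kowalski's interest in Quarry Media Ltd, giving 80% + 20% = 100%.
Chain via Quarry Media Ltd → Redpoint Textiles S.p.A. → Crosswind Group plc (R2): 100% × 90% × 90% × 70% = 56.7% of Harbor Energy Co.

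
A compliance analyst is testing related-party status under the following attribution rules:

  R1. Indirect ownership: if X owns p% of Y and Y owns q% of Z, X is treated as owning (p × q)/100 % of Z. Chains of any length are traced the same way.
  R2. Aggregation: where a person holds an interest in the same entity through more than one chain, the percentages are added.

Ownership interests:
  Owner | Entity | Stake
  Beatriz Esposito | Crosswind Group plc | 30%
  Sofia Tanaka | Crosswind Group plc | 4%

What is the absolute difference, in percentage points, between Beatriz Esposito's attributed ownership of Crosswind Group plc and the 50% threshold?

20

Direct interest in Crosswind Group plc: 30%.
30% falls short of the 50% threshold by 20 percentage points.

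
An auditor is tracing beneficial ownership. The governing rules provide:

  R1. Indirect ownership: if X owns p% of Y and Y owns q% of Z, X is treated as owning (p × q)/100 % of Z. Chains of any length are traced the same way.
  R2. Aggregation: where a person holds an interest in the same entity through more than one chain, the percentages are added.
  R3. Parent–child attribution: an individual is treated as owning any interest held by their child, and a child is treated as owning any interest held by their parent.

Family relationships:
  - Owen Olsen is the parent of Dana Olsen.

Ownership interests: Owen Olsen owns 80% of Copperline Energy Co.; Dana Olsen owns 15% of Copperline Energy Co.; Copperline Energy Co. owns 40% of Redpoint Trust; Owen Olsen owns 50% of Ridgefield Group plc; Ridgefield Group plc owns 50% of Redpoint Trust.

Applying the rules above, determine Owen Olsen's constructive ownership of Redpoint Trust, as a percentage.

63%

By parent–child attribution (R3), Owen Olsen is treated as also owning Dana Olsen's interest in Copperline Energy Co, giving 80% + 15% = 95%.
Chain via Copperline Energy Co. (R1): 95% × 40% = 38% of Redpoint Trust.
Chain via Ridgefield Group plc (R1): 50% × 50% = 25% of Redpoint Trust.
Aggregating (R2): 38% + 25% = 63%.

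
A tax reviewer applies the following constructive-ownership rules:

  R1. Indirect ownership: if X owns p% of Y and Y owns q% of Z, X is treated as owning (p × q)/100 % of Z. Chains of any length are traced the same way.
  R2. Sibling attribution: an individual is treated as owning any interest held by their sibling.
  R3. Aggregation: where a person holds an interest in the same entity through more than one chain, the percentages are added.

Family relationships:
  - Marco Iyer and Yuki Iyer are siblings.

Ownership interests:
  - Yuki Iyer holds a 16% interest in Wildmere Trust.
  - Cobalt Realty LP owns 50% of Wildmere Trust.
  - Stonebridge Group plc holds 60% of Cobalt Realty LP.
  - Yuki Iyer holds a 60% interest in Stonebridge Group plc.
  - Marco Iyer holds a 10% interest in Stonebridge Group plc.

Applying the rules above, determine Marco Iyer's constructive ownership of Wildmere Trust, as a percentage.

By sibling attribution (R2), Marco Iyer is treated as also owning Yuki Iyer's interest in Stonebridge Group plc, giving 10% + 60% = 70%.
By sibling attribution (R2), Marco Iyer is treated as owning Yuki Iyer's 16% interest in Wildmere Trust.
Chain via Stonebridge Group plc → Cobalt Realty LP (R1): 70% × 60% × 50% = 21% of Wildmere Trust.
Direct interest in Wildmere Trust: 16%.
Aggregating (R3): 21% + 16% = 37%.

37%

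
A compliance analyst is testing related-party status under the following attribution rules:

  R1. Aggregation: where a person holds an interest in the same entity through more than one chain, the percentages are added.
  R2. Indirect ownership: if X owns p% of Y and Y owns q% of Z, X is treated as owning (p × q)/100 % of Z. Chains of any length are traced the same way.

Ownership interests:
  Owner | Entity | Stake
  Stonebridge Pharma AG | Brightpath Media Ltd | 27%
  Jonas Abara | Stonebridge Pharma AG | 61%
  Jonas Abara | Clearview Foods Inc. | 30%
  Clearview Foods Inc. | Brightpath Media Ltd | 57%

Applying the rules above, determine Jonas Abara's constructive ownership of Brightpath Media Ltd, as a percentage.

33.57%

Chain via Clearview Foods Inc. (R2): 30% × 57% = 17.1% of Brightpath Media Ltd.
Chain via Stonebridge Pharma AG (R2): 61% × 27% = 16.47% of Brightpath Media Ltd.
Aggregating (R1): 17.1% + 16.47% = 33.57%.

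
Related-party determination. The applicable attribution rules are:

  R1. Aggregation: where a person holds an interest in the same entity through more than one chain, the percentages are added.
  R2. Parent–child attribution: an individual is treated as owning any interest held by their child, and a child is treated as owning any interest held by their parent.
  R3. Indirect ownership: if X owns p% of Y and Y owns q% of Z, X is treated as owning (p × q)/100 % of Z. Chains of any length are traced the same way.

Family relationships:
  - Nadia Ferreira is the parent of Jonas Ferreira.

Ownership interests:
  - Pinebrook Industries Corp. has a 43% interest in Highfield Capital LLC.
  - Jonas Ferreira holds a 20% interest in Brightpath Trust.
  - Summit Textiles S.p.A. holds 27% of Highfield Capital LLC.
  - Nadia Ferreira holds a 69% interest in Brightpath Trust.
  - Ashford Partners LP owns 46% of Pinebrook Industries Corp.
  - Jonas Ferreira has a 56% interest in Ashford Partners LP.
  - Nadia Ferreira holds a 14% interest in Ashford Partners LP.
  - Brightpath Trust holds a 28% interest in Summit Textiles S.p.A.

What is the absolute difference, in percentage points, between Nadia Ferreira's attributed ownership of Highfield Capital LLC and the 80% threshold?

59.4256

By parent–child attribution (R2), Nadia Ferreira is treated as also owning Jonas Ferreira's interest in Ashford Partners LP, giving 14% + 56% = 70%.
By parent–child attribution (R2), Nadia Ferreira is treated as also owning Jonas Ferreira's interest in Brightpath Trust, giving 69% + 20% = 89%.
Chain via Ashford Partners LP → Pinebrook Industries Corp. (R3): 70% × 46% × 43% = 13.846% of Highfield Capital LLC.
Chain via Brightpath Trust → Summit Textiles S.p.A. (R3): 89% × 28% × 27% = 6.7284% of Highfield Capital LLC.
Aggregating (R1): 13.846% + 6.7284% = 20.5744%.
20.5744% falls short of the 80% threshold by 59.4256 percentage points.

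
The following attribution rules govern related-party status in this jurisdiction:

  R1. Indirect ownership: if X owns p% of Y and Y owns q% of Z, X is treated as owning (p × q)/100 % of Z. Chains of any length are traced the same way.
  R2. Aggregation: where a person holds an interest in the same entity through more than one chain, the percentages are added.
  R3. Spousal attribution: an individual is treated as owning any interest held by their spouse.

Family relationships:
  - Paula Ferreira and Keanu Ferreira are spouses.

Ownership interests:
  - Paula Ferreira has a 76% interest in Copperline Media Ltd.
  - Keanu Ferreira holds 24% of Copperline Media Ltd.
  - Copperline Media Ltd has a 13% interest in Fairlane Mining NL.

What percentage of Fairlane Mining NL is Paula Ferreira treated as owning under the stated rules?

By spousal attribution (R3), Paula Ferreira is treated as also owning Keanu Ferreira's interest in Copperline Media Ltd, giving 76% + 24% = 100%.
Chain via Copperline Media Ltd (R1): 100% × 13% = 13% of Fairlane Mining NL.

13%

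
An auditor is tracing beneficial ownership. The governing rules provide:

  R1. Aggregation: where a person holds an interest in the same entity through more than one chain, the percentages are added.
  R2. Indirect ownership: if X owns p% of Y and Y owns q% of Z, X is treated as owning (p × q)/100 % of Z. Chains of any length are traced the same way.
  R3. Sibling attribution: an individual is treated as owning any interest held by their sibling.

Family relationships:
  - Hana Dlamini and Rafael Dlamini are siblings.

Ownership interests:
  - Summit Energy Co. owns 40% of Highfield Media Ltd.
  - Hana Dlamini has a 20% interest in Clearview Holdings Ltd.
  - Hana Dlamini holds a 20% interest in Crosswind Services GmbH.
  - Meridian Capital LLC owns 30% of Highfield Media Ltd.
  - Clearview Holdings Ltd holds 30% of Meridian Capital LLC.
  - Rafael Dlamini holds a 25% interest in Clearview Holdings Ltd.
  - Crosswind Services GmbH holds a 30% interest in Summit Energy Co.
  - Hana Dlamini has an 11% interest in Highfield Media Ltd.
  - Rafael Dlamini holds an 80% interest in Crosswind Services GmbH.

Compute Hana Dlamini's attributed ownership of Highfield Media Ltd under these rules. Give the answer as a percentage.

By sibling attribution (R3), Hana Dlamini is treated as also owning Rafael Dlamini's interest in Clearview Holdings Ltd, giving 20% + 25% = 45%.
By sibling attribution (R3), Hana Dlamini is treated as also owning Rafael Dlamini's interest in Crosswind Services GmbH, giving 20% + 80% = 100%.
Chain via Clearview Holdings Ltd → Meridian Capital LLC (R2): 45% × 30% × 30% = 4.05% of Highfield Media Ltd.
Chain via Crosswind Services GmbH → Summit Energy Co. (R2): 100% × 30% × 40% = 12% of Highfield Media Ltd.
Direct interest in Highfield Media Ltd: 11%.
Aggregating (R1): 4.05% + 12% + 11% = 27.05%.

27.05%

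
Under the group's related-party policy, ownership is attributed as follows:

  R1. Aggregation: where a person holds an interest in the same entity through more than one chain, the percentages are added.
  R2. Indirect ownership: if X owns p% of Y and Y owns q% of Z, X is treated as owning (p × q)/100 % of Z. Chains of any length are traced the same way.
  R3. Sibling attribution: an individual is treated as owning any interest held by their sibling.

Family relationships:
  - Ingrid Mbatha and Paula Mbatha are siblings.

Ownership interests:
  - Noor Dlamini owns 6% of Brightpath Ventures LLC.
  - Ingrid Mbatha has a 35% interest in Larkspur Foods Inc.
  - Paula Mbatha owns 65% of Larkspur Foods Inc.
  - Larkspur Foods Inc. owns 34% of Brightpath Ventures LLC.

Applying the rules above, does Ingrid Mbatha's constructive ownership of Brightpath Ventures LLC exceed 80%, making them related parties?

No

By sibling attribution (R3), Ingrid Mbatha is treated as also owning Paula Mbatha's interest in Larkspur Foods Inc, giving 35% + 65% = 100%.
Chain via Larkspur Foods Inc. (R2): 100% × 34% = 34% of Brightpath Ventures LLC.
34% does not exceed the 80% threshold, so Ingrid is not a related party to Brightpath Ventures LLC.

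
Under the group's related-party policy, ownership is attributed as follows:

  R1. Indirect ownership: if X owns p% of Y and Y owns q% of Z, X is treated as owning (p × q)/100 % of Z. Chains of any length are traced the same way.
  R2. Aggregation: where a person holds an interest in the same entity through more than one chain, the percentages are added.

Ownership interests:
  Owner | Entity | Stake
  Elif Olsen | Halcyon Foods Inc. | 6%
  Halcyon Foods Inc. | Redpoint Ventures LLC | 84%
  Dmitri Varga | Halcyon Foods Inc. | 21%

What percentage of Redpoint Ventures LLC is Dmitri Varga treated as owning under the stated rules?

17.64%

Chain via Halcyon Foods Inc. (R1): 21% × 84% = 17.64% of Redpoint Ventures LLC.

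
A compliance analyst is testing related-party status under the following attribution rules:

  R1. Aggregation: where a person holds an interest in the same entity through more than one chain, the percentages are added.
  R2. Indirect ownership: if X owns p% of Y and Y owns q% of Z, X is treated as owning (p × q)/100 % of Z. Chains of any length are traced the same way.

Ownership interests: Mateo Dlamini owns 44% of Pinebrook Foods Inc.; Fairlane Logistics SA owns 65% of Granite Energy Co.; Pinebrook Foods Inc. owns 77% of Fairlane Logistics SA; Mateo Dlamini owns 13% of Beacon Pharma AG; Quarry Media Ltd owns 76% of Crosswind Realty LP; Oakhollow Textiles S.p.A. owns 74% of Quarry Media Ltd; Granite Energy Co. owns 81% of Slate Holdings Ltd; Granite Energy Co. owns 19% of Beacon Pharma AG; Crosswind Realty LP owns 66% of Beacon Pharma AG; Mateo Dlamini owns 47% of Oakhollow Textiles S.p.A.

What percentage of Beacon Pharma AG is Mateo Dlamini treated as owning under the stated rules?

Chain via Pinebrook Foods Inc. → Fairlane Logistics SA → Granite Energy Co. (R2): 44% × 77% × 65% × 19% = 4.18418% of Beacon Pharma AG.
Chain via Oakhollow Textiles S.p.A. → Quarry Media Ltd → Crosswind Realty LP (R2): 47% × 74% × 76% × 66% = 17.445648% of Beacon Pharma AG.
Direct interest in Beacon Pharma AG: 13%.
Aggregating (R1): 4.18418% + 17.445648% + 13% = 34.629828%.

34.629828%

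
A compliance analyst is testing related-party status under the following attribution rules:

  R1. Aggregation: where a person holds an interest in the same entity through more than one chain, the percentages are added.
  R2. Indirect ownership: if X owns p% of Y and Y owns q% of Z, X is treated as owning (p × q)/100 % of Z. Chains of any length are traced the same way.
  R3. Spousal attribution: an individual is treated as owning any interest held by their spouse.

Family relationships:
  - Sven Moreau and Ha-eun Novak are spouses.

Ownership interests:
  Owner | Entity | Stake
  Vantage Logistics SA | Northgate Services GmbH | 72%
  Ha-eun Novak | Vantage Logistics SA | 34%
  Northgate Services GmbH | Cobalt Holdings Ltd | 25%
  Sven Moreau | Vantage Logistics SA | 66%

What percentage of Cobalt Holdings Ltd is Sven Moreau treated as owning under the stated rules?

18%

By spousal attribution (R3), Sven Moreau is treated as also owning Ha-eun Novak's interest in Vantage Logistics SA, giving 66% + 34% = 100%.
Chain via Vantage Logistics SA → Northgate Services GmbH (R2): 100% × 72% × 25% = 18% of Cobalt Holdings Ltd.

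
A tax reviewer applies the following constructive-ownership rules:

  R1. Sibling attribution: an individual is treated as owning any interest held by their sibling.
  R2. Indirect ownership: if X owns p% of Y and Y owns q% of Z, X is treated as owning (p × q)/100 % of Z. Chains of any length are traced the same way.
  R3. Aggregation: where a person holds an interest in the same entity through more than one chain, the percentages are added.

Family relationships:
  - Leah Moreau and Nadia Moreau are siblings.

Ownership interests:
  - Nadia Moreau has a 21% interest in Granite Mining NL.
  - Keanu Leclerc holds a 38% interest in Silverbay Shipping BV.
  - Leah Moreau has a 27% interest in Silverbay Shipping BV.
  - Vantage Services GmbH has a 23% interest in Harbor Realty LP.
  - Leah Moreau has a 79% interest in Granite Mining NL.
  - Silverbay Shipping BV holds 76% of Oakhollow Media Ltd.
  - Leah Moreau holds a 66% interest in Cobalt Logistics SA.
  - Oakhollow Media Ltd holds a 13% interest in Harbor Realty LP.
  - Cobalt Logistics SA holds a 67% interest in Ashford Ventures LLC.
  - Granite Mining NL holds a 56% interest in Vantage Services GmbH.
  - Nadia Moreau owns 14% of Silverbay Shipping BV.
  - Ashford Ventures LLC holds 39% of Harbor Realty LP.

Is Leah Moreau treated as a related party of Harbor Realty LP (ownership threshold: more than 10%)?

By sibling attribution (R1), Leah Moreau is treated as also owning Nadia Moreau's interest in Granite Mining NL, giving 79% + 21% = 100%.
By sibling attribution (R1), Leah Moreau is treated as also owning Nadia Moreau's interest in Silverbay Shipping BV, giving 27% + 14% = 41%.
Chain via Granite Mining NL → Vantage Services GmbH (R2): 100% × 56% × 23% = 12.88% of Harbor Realty LP.
Chain via Cobalt Logistics SA → Ashford Ventures LLC (R2): 66% × 67% × 39% = 17.2458% of Harbor Realty LP.
Chain via Silverbay Shipping BV → Oakhollow Media Ltd (R2): 41% × 76% × 13% = 4.0508% of Harbor Realty LP.
Aggregating (R3): 12.88% + 17.2458% + 4.0508% = 34.1766%.
34.1766% exceeds the 10% threshold, so Leah is a related party to Harbor Realty LP.

Yes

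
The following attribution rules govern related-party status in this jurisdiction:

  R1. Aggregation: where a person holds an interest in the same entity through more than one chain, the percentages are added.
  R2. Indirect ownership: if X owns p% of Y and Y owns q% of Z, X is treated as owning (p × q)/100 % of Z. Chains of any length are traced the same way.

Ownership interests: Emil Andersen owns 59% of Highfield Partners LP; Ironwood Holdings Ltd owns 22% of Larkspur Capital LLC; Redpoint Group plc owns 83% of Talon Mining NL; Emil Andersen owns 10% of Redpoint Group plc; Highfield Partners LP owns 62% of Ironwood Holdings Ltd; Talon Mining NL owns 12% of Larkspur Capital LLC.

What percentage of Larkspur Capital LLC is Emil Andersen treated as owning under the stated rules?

9.0436%

Chain via Redpoint Group plc → Talon Mining NL (R2): 10% × 83% × 12% = 0.996% of Larkspur Capital LLC.
Chain via Highfield Partners LP → Ironwood Holdings Ltd (R2): 59% × 62% × 22% = 8.0476% of Larkspur Capital LLC.
Aggregating (R1): 0.996% + 8.0476% = 9.0436%.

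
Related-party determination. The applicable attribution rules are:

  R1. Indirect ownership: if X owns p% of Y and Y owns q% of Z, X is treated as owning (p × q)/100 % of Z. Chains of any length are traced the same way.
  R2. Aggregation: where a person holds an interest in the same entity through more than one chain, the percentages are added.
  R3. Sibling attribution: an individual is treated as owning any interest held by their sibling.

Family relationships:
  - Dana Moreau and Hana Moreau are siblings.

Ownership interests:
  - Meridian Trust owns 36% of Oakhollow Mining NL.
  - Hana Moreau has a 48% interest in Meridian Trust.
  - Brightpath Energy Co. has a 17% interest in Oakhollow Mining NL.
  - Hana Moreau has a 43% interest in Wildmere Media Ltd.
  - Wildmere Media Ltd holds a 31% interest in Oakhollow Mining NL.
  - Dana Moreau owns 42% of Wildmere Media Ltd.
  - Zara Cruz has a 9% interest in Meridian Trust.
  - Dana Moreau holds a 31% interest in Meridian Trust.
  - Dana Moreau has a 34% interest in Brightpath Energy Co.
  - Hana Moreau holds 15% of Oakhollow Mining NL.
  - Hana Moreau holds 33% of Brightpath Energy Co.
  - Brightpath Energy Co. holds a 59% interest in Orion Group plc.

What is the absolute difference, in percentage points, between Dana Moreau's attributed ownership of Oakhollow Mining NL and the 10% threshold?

71.18

By sibling attribution (R3), Dana Moreau is treated as also owning Hana Moreau's interest in Brightpath Energy Co, giving 34% + 33% = 67%.
By sibling attribution (R3), Dana Moreau is treated as also owning Hana Moreau's interest in Wildmere Media Ltd, giving 42% + 43% = 85%.
By sibling attribution (R3), Dana Moreau is treated as also owning Hana Moreau's interest in Meridian Trust, giving 31% + 48% = 79%.
By sibling attribution (R3), Dana Moreau is treated as owning Hana Moreau's 15% interest in Oakhollow Mining NL.
Chain via Brightpath Energy Co. (R1): 67% × 17% = 11.39% of Oakhollow Mining NL.
Chain via Wildmere Media Ltd (R1): 85% × 31% = 26.35% of Oakhollow Mining NL.
Chain via Meridian Trust (R1): 79% × 36% = 28.44% of Oakhollow Mining NL.
Direct interest in Oakhollow Mining NL: 15%.
Aggregating (R2): 11.39% + 26.35% + 28.44% + 15% = 81.18%.
81.18% exceeds the 10% threshold by 71.18 percentage points.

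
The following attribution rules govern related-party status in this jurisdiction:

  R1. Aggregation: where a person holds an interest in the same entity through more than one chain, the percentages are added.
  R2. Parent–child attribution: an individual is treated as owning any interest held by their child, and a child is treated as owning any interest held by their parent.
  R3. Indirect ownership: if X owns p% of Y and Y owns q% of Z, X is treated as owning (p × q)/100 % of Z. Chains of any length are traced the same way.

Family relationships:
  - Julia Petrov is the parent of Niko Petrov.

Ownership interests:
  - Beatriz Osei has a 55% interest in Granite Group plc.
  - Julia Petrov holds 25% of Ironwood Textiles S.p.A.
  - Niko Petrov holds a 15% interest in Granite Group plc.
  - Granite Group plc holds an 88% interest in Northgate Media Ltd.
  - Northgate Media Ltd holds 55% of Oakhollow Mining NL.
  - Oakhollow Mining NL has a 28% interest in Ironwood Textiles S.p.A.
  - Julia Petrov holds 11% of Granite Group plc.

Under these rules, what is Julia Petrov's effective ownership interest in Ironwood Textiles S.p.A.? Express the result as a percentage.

By parent–child attribution (R2), Julia Petrov is treated as also owning Niko Petrov's interest in Granite Group plc, giving 11% + 15% = 26%.
Chain via Granite Group plc → Northgate Media Ltd → Oakhollow Mining NL (R3): 26% × 88% × 55% × 28% = 3.52352% of Ironwood Textiles S.p.A.
Direct interest in Ironwood Textiles S.p.A: 25%.
Aggregating (R1): 3.52352% + 25% = 28.52352%.

28.52352%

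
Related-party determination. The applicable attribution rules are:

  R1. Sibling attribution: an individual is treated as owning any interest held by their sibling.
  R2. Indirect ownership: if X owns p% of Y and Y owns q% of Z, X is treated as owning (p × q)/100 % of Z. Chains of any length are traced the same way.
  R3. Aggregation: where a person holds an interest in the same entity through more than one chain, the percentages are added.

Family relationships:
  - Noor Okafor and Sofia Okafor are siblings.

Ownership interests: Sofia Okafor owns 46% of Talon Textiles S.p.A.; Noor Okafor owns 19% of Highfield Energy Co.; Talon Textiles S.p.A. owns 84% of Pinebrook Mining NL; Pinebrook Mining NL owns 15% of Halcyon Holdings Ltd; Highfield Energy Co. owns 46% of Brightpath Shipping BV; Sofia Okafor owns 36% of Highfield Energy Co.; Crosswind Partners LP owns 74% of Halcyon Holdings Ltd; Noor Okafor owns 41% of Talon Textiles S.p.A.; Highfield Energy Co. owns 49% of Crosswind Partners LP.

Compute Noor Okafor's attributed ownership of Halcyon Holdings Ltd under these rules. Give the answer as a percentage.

By sibling attribution (R1), Noor Okafor is treated as also owning Sofia Okafor's interest in Talon Textiles S.p.A, giving 41% + 46% = 87%.
By sibling attribution (R1), Noor Okafor is treated as also owning Sofia Okafor's interest in Highfield Energy Co, giving 19% + 36% = 55%.
Chain via Talon Textiles S.p.A. → Pinebrook Mining NL (R2): 87% × 84% × 15% = 10.962% of Halcyon Holdings Ltd.
Chain via Highfield Energy Co. → Crosswind Partners LP (R2): 55% × 49% × 74% = 19.943% of Halcyon Holdings Ltd.
Aggregating (R3): 10.962% + 19.943% = 30.905%.

30.905%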